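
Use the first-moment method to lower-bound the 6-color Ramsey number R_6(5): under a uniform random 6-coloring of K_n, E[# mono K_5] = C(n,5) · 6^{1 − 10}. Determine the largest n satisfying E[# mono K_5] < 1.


We need C(n, 5) · 6^{1 − 10} < 1, i.e. C(n, 5) < 6^{10 − 1} = 10077696.
Check values of n near the boundary:
  n = 64: C(64, 5) = 7624512; 7624512 < 10077696? YES
  n = 65: C(65, 5) = 8259888; 8259888 < 10077696? YES
  n = 66: C(66, 5) = 8936928; 8936928 < 10077696? YES
  n = 67: C(67, 5) = 9657648; 9657648 < 10077696? YES
  n = 68: C(68, 5) = 10424128; 10424128 < 10077696? NO
The largest n with C(n, 5) < 10077696 is n = 67 (where E[X] = 67067/69984 ≈ 0.95832). Hence R_6(5) > 67, i.e. R_6(5) ≥ 68.

Largest n = 67; hence R_6(5) > 67.


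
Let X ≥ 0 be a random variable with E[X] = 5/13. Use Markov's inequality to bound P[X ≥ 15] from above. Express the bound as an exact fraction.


μ = E[X] = 5/13, a = 15.
Markov: P[X ≥ 15] ≤ μ/a = (5/13)/15 = 1/39.
Numerically: ≈ 0.0256.
(Since a = 15 > μ = 0.3846, the bound 1/39 is < 1 and informative.)

P[X ≥ 15] ≤ 1/39 ≈ 0.0256.


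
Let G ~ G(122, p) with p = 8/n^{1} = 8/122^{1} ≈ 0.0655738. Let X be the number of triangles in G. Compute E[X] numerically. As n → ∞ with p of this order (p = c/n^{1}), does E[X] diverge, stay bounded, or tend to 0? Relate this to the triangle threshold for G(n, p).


Number of potential triangles: C(122, 3) = 295240.
Each occurs with probability p³ ≈ (0.0655738)³ ≈ 2.81961926e-04.
By linearity: E[X] = C(122, 3)·p³ ≈ 295240 · 2.81961926e-04 ≈ 83.246439.
Here α = 1, so p = 8/n is exactly at the triangle threshold p ~ 1/n. Asymptotically E[X] → c³/6 = 8³/6 = 256/3 ≈ 85.333333, a bounded constant. In this regime the triangle count is asymptotically Poisson(c³/6).

E[X] ≈ 83.246439; in regime p = Θ(1/n^{1}) E[X] stays bounded (at the triangle threshold p ~ 1/n).


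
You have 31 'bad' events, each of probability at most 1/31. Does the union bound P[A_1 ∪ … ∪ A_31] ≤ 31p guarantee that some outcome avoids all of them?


Union bound: P[∪_{i=1}^{31} A_i] ≤ Σ_i P[A_i] ≤ 31·p = 31·(1/31) = 1.
Numerically: 1 ≈ 1.000.
Is 1 < 1? NO.
Since the bound 1 is ≥ 1, the union bound is uninformative here; it does NOT by itself certify existence.

31·p = 1 ≈ 1.000; existence NOT certified by the union bound.


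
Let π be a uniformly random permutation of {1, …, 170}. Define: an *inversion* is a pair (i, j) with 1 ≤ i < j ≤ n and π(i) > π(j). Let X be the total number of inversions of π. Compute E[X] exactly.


Write X = Σ X_I over the C(170, 2) = 14365 pairs i < j, with X_I the indicator of one inversion.
There are 14365 indicators.
For each fixed pair i < j, the values π(i) and π(j) are two distinct elements of {1, …, 170} in uniformly random order; by symmetry P[π(i) > π(j)] = 1/2.
By linearity: E[X] = 14365 · (1/2) = C(170, 2) · (1/2) = 14365/2 = 14365/2 ≈ 7182.5000.

E[X] = 14365/2 = 7182.5000.


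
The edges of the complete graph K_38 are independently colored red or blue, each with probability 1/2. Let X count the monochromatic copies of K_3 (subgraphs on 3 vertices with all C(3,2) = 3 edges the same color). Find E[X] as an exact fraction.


Let X = Σ_S X_S over the C(38, 3) = 8436 subsets S of size 3, where X_S = 1 if the K_3 on S is monochromatic.
For a fixed S, the K_3 on S has C(3, 2) = 3 edges. P[all 3 edges red] = (1/2)^3, and likewise for blue, so P[monochromatic] = 2·(1/2)^3 = 2^{1 − 3} = 1/4.
By linearity of expectation: E[X] = C(38, 3) · 2^{1 − 3} = 8436 · 1/4 = 2109.
Numerically: E[X] ≈ 2109.0000.

E[X] = C(38,3)·2^(1−C(3,2)) = 2109 ≈ 2109.0000.


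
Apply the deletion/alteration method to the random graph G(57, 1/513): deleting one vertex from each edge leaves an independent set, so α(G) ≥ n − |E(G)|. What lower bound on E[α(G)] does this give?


E[|E(G)|] = C(57, 2)·p = 1596 · (1/513) = 28/9.
E[α(G)] ≥ n − E[|E(G)|] = 57 − 28/9 = 485/9.
Numerically: ≈ 53.88889.
(This is only a lower bound; the true E[α(G)] may be larger.)

E[α(G)] ≥ 485/9 ≈ 53.88889.


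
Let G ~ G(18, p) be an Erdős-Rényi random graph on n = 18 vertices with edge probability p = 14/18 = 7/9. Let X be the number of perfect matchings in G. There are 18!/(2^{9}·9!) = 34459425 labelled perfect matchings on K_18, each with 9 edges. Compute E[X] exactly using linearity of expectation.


K_18 has 18!/(2^{9}·9!) = 34459425 labelled perfect matchings.
For each such perfect matching H, let X_H = 1 if all 9 edges of H are present in G. Then P[X_H = 1] = p^{9} = (7/9)^{9} = 40353607/387420489.
By linearity: E[X] = Σ_H E[X_H] = 34459425 · p^{9} = 34459425 · 40353607/387420489 = 17167433257975/4782969.
Numerically: E[X] ≈ 3.58928e+06.

E[X] = 34459425 · (7/9)^{9} = 17167433257975/4782969 ≈ 3.58928e+06.


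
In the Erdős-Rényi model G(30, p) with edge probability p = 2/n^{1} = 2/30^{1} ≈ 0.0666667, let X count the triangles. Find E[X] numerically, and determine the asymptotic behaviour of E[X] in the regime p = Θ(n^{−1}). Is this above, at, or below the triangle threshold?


Number of potential triangles: C(30, 3) = 4060.
Each occurs with probability p³ ≈ (0.0666667)³ ≈ 2.96296296e-04.
By linearity: E[X] = C(30, 3)·p³ ≈ 4060 · 2.96296296e-04 ≈ 1.202963.
Here α = 1, so p = 2/n is exactly at the triangle threshold p ~ 1/n. Asymptotically E[X] → c³/6 = 2³/6 = 4/3 ≈ 1.333333, a bounded constant. In this regime the triangle count is asymptotically Poisson(c³/6).

E[X] ≈ 1.202963; in regime p = Θ(1/n^{1}) E[X] stays bounded (at the triangle threshold p ~ 1/n).


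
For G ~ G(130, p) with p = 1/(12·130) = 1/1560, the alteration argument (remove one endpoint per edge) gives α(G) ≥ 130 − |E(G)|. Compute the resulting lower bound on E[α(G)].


E[|E(G)|] = C(130, 2)·p = 8385 · (1/1560) = 43/8.
E[α(G)] ≥ n − E[|E(G)|] = 130 − 43/8 = 997/8.
Numerically: ≈ 124.62500.
(This is only a lower bound; the true E[α(G)] may be larger.)

E[α(G)] ≥ 997/8 ≈ 124.62500.


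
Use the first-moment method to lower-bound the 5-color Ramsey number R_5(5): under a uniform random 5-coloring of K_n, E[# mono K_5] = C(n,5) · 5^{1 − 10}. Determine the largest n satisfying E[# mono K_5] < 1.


We need C(n, 5) · 5^{1 − 10} < 1, i.e. C(n, 5) < 5^{10 − 1} = 1953125.
Check values of n near the boundary:
  n = 47: C(47, 5) = 1533939; 1533939 < 1953125? YES
  n = 48: C(48, 5) = 1712304; 1712304 < 1953125? YES
  n = 49: C(49, 5) = 1906884; 1906884 < 1953125? YES
  n = 50: C(50, 5) = 2118760; 2118760 < 1953125? NO
The largest n with C(n, 5) < 1953125 is n = 49 (where E[X] = 1906884/1953125 ≈ 0.976325). Hence R_5(5) > 49, i.e. R_5(5) ≥ 50.

Largest n = 49; hence R_5(5) > 49.


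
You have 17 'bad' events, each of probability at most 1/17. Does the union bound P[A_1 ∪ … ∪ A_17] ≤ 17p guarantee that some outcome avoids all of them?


Union bound: P[∪_{i=1}^{17} A_i] ≤ Σ_i P[A_i] ≤ 17·p = 17·(1/17) = 1.
Numerically: 1 ≈ 1.000.
Is 1 < 1? NO.
Since the bound 1 is ≥ 1, the union bound is uninformative here; it does NOT by itself certify existence.

17·p = 1 ≈ 1.000; existence NOT certified by the union bound.


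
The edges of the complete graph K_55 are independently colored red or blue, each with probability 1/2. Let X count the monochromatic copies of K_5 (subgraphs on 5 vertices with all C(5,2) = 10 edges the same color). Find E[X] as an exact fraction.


Let X = Σ_S X_S over the C(55, 5) = 3478761 subsets S of size 5, where X_S = 1 if the K_5 on S is monochromatic.
For a fixed S, the K_5 on S has C(5, 2) = 10 edges. P[all 10 edges red] = (1/2)^10, and likewise for blue, so P[monochromatic] = 2·(1/2)^10 = 2^{1 − 10} = 1/512.
By linearity: E[X] = C(55, 5) · 2^{1 − 10} = 3478761 · 1/512 = 3478761/512.
Numerically: E[X] ≈ 6794.455078.

E[X] = C(55,5)·2^(1−C(5,2)) = 3478761/512 ≈ 6794.455078.


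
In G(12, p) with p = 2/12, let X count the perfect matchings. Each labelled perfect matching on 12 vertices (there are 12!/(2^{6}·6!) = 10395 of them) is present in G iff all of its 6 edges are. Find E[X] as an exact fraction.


K_12 has 12!/(2^{6}·6!) = 10395 labelled perfect matchings.
For each such perfect matching H, let X_H = 1 if all 6 edges of H are present in G. Then P[X_H = 1] = p^{6} = (1/6)^{6} = 1/46656.
Summing the indicators: E[X] = Σ_H E[X_H] = 10395 · p^{6} = 10395 · 1/46656 = 385/1728.
Numerically: E[X] ≈ 0.2228.

E[X] = 10395 · (1/6)^{6} = 385/1728 ≈ 0.2228.


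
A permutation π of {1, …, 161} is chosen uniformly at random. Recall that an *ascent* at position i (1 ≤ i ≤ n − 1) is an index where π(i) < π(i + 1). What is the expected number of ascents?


Write X = Σ X_I over i = 1, …, 160, with X_I the indicator of one ascent.
There are 160 indicators.
For each fixed i, the pair (π(i), π(i+1)) is a uniformly random ordered pair of distinct values from {1, …, 161}; by symmetry P[π(i) < π(i+1)] = 1/2.
By linearity: E[X] = 160 · (1/2) = (161 − 1) · (1/2) = 80 ≈ 80.000.

E[X] = 80 = 80.000.


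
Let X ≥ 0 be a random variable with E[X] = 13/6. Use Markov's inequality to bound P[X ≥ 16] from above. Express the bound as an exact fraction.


μ = E[X] = 13/6, a = 16.
Markov: P[X ≥ 16] ≤ μ/a = (13/6)/16 = 13/96.
Numerically: ≈ 0.1354.
(Since a = 16 > μ = 2.1667, the bound 13/96 is < 1 and informative.)

P[X ≥ 16] ≤ 13/96 ≈ 0.1354.


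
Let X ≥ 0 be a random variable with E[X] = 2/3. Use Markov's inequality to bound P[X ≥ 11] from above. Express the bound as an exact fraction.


μ = E[X] = 2/3, a = 11.
Markov: P[X ≥ 11] ≤ μ/a = (2/3)/11 = 2/33.
Numerically: ≈ 0.060606.
(Since a = 11 > μ = 0.666667, the bound 2/33 is < 1 and informative.)

P[X ≥ 11] ≤ 2/33 ≈ 0.060606.


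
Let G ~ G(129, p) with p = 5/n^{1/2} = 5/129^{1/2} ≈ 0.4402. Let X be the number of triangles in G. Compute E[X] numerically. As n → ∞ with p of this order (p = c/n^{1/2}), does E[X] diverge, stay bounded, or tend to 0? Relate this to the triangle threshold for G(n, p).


Number of potential triangles: C(129, 3) = 349504.
Each occurs with probability p³ ≈ (0.4402)³ ≈ 8.531501e-02.
By linearity: E[X] = C(129, 3)·p³ ≈ 349504 · 8.531501e-02 ≈ 29817.9374.
Since α = 1/2 < 1, p = c/n^{1/2} ≫ 1/n is above the triangle threshold p ~ 1/n. Asymptotically E[X] ~ (c³/6)·n^{3(1−α)} = (5³/6)·n^{1.5} → ∞; triangles are abundant w.h.p.

E[X] ≈ 29817.9374; in regime p = Θ(1/n^{1/2}) E[X] diverges (above the triangle threshold p ~ 1/n).


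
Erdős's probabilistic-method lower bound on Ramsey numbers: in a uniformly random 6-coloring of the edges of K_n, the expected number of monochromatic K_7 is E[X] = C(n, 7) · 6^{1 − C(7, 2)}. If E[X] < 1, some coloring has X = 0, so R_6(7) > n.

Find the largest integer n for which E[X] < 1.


We need C(n, 7) · 6^{1 − 21} < 1, i.e. C(n, 7) < 6^{21 − 1} = 3656158440062976.
Check values of n near the boundary:
  n = 567: C(567, 7) = 3601671315933933; 3601671315933933 < 3656158440062976? YES
  n = 568: C(568, 7) = 3646611956239704; 3646611956239704 < 3656158440062976? YES
  n = 569: C(569, 7) = 3692032389858348; 3692032389858348 < 3656158440062976? NO
The largest n with C(n, 7) < 3656158440062976 is n = 568 (where E[X] = 16882462760369/16926659444736 ≈ 0.997389). Hence R_6(7) > 568, i.e. R_6(7) ≥ 569.

Largest n = 568; hence R_6(7) > 568.


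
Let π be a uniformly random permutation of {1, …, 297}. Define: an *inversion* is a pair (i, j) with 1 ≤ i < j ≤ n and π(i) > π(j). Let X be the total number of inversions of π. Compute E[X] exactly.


Write X = Σ X_I over the C(297, 2) = 43956 pairs i < j, with X_I the indicator of one inversion.
There are 43956 indicators.
For each fixed pair i < j, the values π(i) and π(j) are two distinct elements of {1, …, 297} in uniformly random order; by symmetry P[π(i) > π(j)] = 1/2.
By linearity: E[X] = 43956 · (1/2) = C(297, 2) · (1/2) = 43956/2 = 21978 ≈ 21978.000.

E[X] = 21978 = 21978.000.


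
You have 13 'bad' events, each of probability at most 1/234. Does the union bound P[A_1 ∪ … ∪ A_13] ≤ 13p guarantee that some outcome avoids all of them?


Union bound: P[∪_{i=1}^{13} A_i] ≤ Σ_i P[A_i] ≤ 13·p = 13·(1/234) = 1/18.
Numerically: 1/18 ≈ 0.055556.
Is 1/18 < 1? YES.
Since P[∪ A_i] ≤ 1/18 < 1, the complement has P[∩ A_i^c] ≥ 1 − 1/18 = 17/18 > 0, so some outcome avoids every A_i.

13·p = 1/18 ≈ 0.055556; existence CERTIFIED by the union bound.


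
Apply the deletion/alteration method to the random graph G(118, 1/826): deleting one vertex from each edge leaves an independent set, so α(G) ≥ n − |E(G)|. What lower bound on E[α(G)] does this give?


E[|E(G)|] = C(118, 2)·p = 6903 · (1/826) = 117/14.
E[α(G)] ≥ n − E[|E(G)|] = 118 − 117/14 = 1535/14.
Numerically: ≈ 109.6429.
(This is only a lower bound; the true E[α(G)] may be larger.)

E[α(G)] ≥ 1535/14 ≈ 109.6429.


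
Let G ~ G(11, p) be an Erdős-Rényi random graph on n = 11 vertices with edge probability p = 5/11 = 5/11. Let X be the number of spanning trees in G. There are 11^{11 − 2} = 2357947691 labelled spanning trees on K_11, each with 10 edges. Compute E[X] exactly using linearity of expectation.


K_11 has 11^{11 − 2} = 2357947691 labelled spanning trees.
For each such spanning tree H, let X_H = 1 if all 10 edges of H are present in G. Then P[X_H = 1] = p^{10} = (5/11)^{10} = 9765625/25937424601.
By linearity of expectation: E[X] = Σ_H E[X_H] = 2357947691 · p^{10} = 2357947691 · 9765625/25937424601 = 9765625/11.
Numerically: E[X] ≈ 8.88e+05.

E[X] = 2357947691 · (5/11)^{10} = 9765625/11 ≈ 8.88e+05.


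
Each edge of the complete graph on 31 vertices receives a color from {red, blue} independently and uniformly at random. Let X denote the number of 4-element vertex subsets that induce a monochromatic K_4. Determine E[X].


Let X = Σ_S X_S over the C(31, 4) = 31465 subsets S of size 4, where X_S = 1 if the K_4 on S is monochromatic.
For a fixed S, the K_4 on S has C(4, 2) = 6 edges. P[all 6 edges red] = (1/2)^6, and likewise for blue, so P[monochromatic] = 2·(1/2)^6 = 2^{1 − 6} = 1/32.
By linearity of expectation: E[X] = C(31, 4) · 2^{1 − 6} = 31465 · 1/32 = 31465/32.
Numerically: E[X] ≈ 983.2812.

E[X] = C(31,4)·2^(1−C(4,2)) = 31465/32 ≈ 983.2812.


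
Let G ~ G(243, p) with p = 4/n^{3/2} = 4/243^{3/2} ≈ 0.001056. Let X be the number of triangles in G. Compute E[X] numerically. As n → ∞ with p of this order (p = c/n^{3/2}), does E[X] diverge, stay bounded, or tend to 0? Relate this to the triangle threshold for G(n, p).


Number of potential triangles: C(243, 3) = 2362041.
Each occurs with probability p³ ≈ (0.001056)³ ≈ 1.1774751e-09.
By linearity: E[X] = C(243, 3)·p³ ≈ 2362041 · 1.1774751e-09 ≈ 0.00278.
Since α = 3/2 > 1, p = c/n^{3/2} = o(1/n) is below the triangle threshold p ~ 1/n. Asymptotically E[X] ~ (c³/6)·n^{3(1−α)} = (4³/6)·n^{-1.5} → 0, so by Markov's inequality G has no triangles w.h.p.

E[X] ≈ 0.00278; in regime p = Θ(1/n^{3/2}) E[X] tends to 0 (below the triangle threshold p ~ 1/n).


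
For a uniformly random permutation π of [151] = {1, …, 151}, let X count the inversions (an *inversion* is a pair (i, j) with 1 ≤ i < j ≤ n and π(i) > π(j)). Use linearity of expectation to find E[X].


Write X = Σ X_I over the C(151, 2) = 11325 pairs i < j, with X_I the indicator of one inversion.
There are 11325 indicators.
For each fixed pair i < j, the values π(i) and π(j) are two distinct elements of {1, …, 151} in uniformly random order; by symmetry P[π(i) > π(j)] = 1/2.
By linearity: E[X] = 11325 · (1/2) = C(151, 2) · (1/2) = 11325/2 = 11325/2 ≈ 5662.500.

E[X] = 11325/2 = 5662.500.


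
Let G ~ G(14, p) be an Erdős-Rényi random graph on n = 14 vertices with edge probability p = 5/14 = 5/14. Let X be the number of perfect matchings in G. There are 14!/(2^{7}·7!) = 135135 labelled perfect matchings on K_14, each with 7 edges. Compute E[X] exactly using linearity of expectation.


K_14 has 14!/(2^{7}·7!) = 135135 labelled perfect matchings.
For each such perfect matching H, let X_H = 1 if all 7 edges of H are present in G. Then P[X_H = 1] = p^{7} = (5/14)^{7} = 78125/105413504.
Summing the indicators: E[X] = Σ_H E[X_H] = 135135 · p^{7} = 135135 · 78125/105413504 = 1508203125/15059072.
Numerically: E[X] ≈ 100.152.

E[X] = 135135 · (5/14)^{7} = 1508203125/15059072 ≈ 100.152.


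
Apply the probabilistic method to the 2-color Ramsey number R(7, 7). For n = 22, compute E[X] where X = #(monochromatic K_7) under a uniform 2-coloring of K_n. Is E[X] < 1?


E[X] = C(22, 7) · 2^{1 − 21} = 170544 · 2^{−20} = 170544/1048576.
As a reduced fraction: E[X] = 10659/65536 ≈ 0.163.
Is E[X] < 1? YES.
Since E[X] < 1, there exists a 2-coloring of K_{22} with no monochromatic K_7; hence R(7, 7) > 22.

E[X] = 10659/65536 ≈ 0.163; E[X] < 1, so R(7, 7) > 22.


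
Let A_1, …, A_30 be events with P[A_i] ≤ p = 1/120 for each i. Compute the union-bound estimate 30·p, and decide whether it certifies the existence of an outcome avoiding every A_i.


Union bound: P[∪_{i=1}^{30} A_i] ≤ Σ_i P[A_i] ≤ 30·p = 30·(1/120) = 1/4.
Numerically: 1/4 ≈ 0.2500.
Is 1/4 < 1? YES.
Since P[∪ A_i] ≤ 1/4 < 1, the complement has P[∩ A_i^c] ≥ 1 − 1/4 = 3/4 > 0, so some outcome avoids every A_i.

30·p = 1/4 ≈ 0.2500; existence CERTIFIED by the union bound.


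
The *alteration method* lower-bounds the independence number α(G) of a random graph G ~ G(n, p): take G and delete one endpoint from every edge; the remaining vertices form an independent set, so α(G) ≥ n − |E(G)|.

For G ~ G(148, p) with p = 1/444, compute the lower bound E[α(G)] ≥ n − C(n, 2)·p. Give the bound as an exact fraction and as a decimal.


E[|E(G)|] = C(148, 2)·p = 10878 · (1/444) = 49/2.
E[α(G)] ≥ n − E[|E(G)|] = 148 − 49/2 = 247/2.
Numerically: ≈ 123.500.
(This is only a lower bound; the true E[α(G)] may be larger.)

E[α(G)] ≥ 247/2 ≈ 123.500.


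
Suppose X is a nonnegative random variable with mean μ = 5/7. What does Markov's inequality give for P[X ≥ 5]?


μ = E[X] = 5/7, a = 5.
Markov: P[X ≥ 5] ≤ μ/a = (5/7)/5 = 1/7.
Numerically: ≈ 0.143.
(Since a = 5 > μ = 0.714, the bound 1/7 is < 1 and informative.)

P[X ≥ 5] ≤ 1/7 ≈ 0.143.


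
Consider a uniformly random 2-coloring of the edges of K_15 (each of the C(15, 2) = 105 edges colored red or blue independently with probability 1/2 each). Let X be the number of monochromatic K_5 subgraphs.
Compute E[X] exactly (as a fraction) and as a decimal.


Let X = Σ_S X_S over the C(15, 5) = 3003 subsets S of size 5, where X_S = 1 if the K_5 on S is monochromatic.
For a fixed S, the K_5 on S has C(5, 2) = 10 edges. P[all 10 edges red] = (1/2)^10, and likewise for blue, so P[monochromatic] = 2·(1/2)^10 = 2^{1 − 10} = 1/512.
By linearity of expectation: E[X] = C(15, 5) · 2^{1 − 10} = 3003 · 1/512 = 3003/512.
Numerically: E[X] ≈ 5.865.

E[X] = C(15,5)·2^(1−C(5,2)) = 3003/512 ≈ 5.865.


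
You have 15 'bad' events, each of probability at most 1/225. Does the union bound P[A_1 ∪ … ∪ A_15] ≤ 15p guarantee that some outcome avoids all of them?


Union bound: P[∪_{i=1}^{15} A_i] ≤ Σ_i P[A_i] ≤ 15·p = 15·(1/225) = 1/15.
Numerically: 1/15 ≈ 0.066667.
Is 1/15 < 1? YES.
Since P[∪ A_i] ≤ 1/15 < 1, the complement has P[∩ A_i^c] ≥ 1 − 1/15 = 14/15 > 0, so some outcome avoids every A_i.

15·p = 1/15 ≈ 0.066667; existence CERTIFIED by the union bound.


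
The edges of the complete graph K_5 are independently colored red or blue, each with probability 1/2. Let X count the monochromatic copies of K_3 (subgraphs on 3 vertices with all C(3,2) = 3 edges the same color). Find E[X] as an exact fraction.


Let X = Σ_S X_S over the C(5, 3) = 10 subsets S of size 3, where X_S = 1 if the K_3 on S is monochromatic.
For a fixed S, the K_3 on S has C(3, 2) = 3 edges. P[all 3 edges red] = (1/2)^3, and likewise for blue, so P[monochromatic] = 2·(1/2)^3 = 2^{1 − 3} = 1/4.
By linearity: E[X] = C(5, 3) · 2^{1 − 3} = 10 · 1/4 = 5/2.
Numerically: E[X] ≈ 2.500.

E[X] = C(5,3)·2^(1−C(3,2)) = 5/2 ≈ 2.500.


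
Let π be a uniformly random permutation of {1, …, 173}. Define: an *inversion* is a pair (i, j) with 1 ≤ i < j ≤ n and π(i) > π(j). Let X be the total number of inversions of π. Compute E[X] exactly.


Write X = Σ X_I over the C(173, 2) = 14878 pairs i < j, with X_I the indicator of one inversion.
There are 14878 indicators.
For each fixed pair i < j, the values π(i) and π(j) are two distinct elements of {1, …, 173} in uniformly random order; by symmetry P[π(i) > π(j)] = 1/2.
By linearity: E[X] = 14878 · (1/2) = C(173, 2) · (1/2) = 14878/2 = 7439 ≈ 7439.0000.

E[X] = 7439 = 7439.0000.


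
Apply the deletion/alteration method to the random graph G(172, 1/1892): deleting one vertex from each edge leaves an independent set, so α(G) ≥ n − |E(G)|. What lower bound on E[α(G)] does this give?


E[|E(G)|] = C(172, 2)·p = 14706 · (1/1892) = 171/22.
E[α(G)] ≥ n − E[|E(G)|] = 172 − 171/22 = 3613/22.
Numerically: ≈ 164.2273.
(This is only a lower bound; the true E[α(G)] may be larger.)

E[α(G)] ≥ 3613/22 ≈ 164.2273.


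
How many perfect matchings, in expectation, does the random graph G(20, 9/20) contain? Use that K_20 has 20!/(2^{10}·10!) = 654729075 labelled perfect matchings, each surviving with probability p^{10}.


K_20 has 20!/(2^{10}·10!) = 654729075 labelled perfect matchings.
For each such perfect matching H, let X_H = 1 if all 10 edges of H are present in G. Then P[X_H = 1] = p^{10} = (9/20)^{10} = 3486784401/10240000000000.
By linearity of expectation: E[X] = Σ_H E[X_H] = 654729075 · p^{10} = 654729075 · 3486784401/10240000000000 = 91315965023646363/409600000000.
Numerically: E[X] ≈ 2.2294e+05.

E[X] = 654729075 · (9/20)^{10} = 91315965023646363/409600000000 ≈ 2.2294e+05.


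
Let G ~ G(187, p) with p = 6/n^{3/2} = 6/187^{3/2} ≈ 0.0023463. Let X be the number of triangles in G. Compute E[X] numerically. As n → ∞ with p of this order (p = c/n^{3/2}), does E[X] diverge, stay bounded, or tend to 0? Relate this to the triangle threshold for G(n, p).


Number of potential triangles: C(187, 3) = 1072445.
Each occurs with probability p³ ≈ (0.0023463)³ ≈ 1.2917145e-08.
By linearity: E[X] = C(187, 3)·p³ ≈ 1072445 · 1.2917145e-08 ≈ 0.01385.
Since α = 3/2 > 1, p = c/n^{3/2} = o(1/n) is below the triangle threshold p ~ 1/n. Asymptotically E[X] ~ (c³/6)·n^{3(1−α)} = (6³/6)·n^{-1.5} → 0, so by Markov's inequality G has no triangles w.h.p.

E[X] ≈ 0.01385; in regime p = Θ(1/n^{3/2}) E[X] tends to 0 (below the triangle threshold p ~ 1/n).


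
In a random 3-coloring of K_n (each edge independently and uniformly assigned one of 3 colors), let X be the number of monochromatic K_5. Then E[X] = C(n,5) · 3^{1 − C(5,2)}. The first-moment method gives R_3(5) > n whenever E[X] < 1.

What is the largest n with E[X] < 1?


We need C(n, 5) · 3^{1 − 10} < 1, i.e. C(n, 5) < 3^{10 − 1} = 19683.
Check values of n near the boundary:
  n = 16: C(16, 5) = 4368; 4368 < 19683? YES
  n = 17: C(17, 5) = 6188; 6188 < 19683? YES
  n = 18: C(18, 5) = 8568; 8568 < 19683? YES
  n = 19: C(19, 5) = 11628; 11628 < 19683? YES
  n = 20: C(20, 5) = 15504; 15504 < 19683? YES
  n = 21: C(21, 5) = 20349; 20349 < 19683? NO
  n = 22: C(22, 5) = 26334; 26334 < 19683? NO
The largest n with C(n, 5) < 19683 is n = 20 (where E[X] = 5168/6561 ≈ 0.787685). Hence R_3(5) > 20, i.e. R_3(5) ≥ 21.

Largest n = 20; hence R_3(5) > 20.


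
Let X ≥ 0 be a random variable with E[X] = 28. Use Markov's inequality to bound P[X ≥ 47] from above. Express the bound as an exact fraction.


μ = E[X] = 28, a = 47.
Markov: P[X ≥ 47] ≤ μ/a = (28)/47 = 28/47.
Numerically: ≈ 0.59574.
(Since a = 47 > μ = 28.00000, the bound 28/47 is < 1 and informative.)

P[X ≥ 47] ≤ 28/47 ≈ 0.59574.


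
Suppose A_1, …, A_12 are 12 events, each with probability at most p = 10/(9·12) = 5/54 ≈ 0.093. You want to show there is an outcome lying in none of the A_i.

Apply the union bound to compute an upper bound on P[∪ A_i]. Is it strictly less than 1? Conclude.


Union bound: P[∪_{i=1}^{12} A_i] ≤ Σ_i P[A_i] ≤ 12·p = 12·(5/54) = 10/9.
Numerically: 10/9 ≈ 1.111.
Is 10/9 < 1? NO.
Since the bound 10/9 is ≥ 1, the union bound is uninformative here; it does NOT by itself certify existence.

12·p = 10/9 ≈ 1.111; existence NOT certified by the union bound.


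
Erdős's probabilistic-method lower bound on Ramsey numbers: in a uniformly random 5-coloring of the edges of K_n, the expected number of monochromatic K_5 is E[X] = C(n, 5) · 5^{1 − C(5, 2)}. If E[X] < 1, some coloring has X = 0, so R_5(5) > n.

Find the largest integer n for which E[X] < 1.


We need C(n, 5) · 5^{1 − 10} < 1, i.e. C(n, 5) < 5^{10 − 1} = 1953125.
Check values of n near the boundary:
  n = 46: C(46, 5) = 1370754; 1370754 < 1953125? YES
  n = 47: C(47, 5) = 1533939; 1533939 < 1953125? YES
  n = 48: C(48, 5) = 1712304; 1712304 < 1953125? YES
  n = 49: C(49, 5) = 1906884; 1906884 < 1953125? YES
  n = 50: C(50, 5) = 2118760; 2118760 < 1953125? NO
The largest n with C(n, 5) < 1953125 is n = 49 (where E[X] = 1906884/1953125 ≈ 0.9763246). Hence R_5(5) > 49, i.e. R_5(5) ≥ 50.

Largest n = 49; hence R_5(5) > 49.


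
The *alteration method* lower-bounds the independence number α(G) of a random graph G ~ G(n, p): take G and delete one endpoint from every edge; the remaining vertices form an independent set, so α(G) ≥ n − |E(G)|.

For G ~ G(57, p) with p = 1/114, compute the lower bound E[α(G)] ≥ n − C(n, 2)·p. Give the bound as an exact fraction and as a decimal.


E[|E(G)|] = C(57, 2)·p = 1596 · (1/114) = 14.
E[α(G)] ≥ n − E[|E(G)|] = 57 − 14 = 43.
Numerically: ≈ 43.000.
(This is only a lower bound; the true E[α(G)] may be larger.)

E[α(G)] ≥ 43 ≈ 43.000.


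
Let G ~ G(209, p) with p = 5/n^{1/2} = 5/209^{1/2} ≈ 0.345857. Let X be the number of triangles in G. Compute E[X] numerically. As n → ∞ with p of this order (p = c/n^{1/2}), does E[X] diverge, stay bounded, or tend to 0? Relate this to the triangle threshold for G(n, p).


Number of potential triangles: C(209, 3) = 1499784.
Each occurs with probability p³ ≈ (0.345857)³ ≈ 4.13704823e-02.
By linearity: E[X] = C(209, 3)·p³ ≈ 1499784 · 4.13704823e-02 ≈ 62046.787409.
Since α = 1/2 < 1, p = c/n^{1/2} ≫ 1/n is above the triangle threshold p ~ 1/n. Asymptotically E[X] ~ (c³/6)·n^{3(1−α)} = (5³/6)·n^{1.5} → ∞; triangles are abundant w.h.p.

E[X] ≈ 62046.787409; in regime p = Θ(1/n^{1/2}) E[X] diverges (above the triangle threshold p ~ 1/n).


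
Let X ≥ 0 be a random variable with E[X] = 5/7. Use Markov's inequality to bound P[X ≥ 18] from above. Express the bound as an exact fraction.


μ = E[X] = 5/7, a = 18.
Markov: P[X ≥ 18] ≤ μ/a = (5/7)/18 = 5/126.
Numerically: ≈ 0.039683.
(Since a = 18 > μ = 0.714286, the bound 5/126 is < 1 and informative.)

P[X ≥ 18] ≤ 5/126 ≈ 0.039683.


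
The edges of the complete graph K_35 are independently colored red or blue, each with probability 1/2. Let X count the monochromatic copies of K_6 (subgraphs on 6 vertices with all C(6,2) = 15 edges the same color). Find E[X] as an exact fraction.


Let X = Σ_S X_S over the C(35, 6) = 1623160 subsets S of size 6, where X_S = 1 if the K_6 on S is monochromatic.
For a fixed S, the K_6 on S has C(6, 2) = 15 edges. P[all 15 edges red] = (1/2)^15, and likewise for blue, so P[monochromatic] = 2·(1/2)^15 = 2^{1 − 15} = 1/16384.
Summing: E[X] = C(35, 6) · 2^{1 − 15} = 1623160 · 1/16384 = 202895/2048.
Numerically: E[X] ≈ 99.06982.

E[X] = C(35,6)·2^(1−C(6,2)) = 202895/2048 ≈ 99.06982.


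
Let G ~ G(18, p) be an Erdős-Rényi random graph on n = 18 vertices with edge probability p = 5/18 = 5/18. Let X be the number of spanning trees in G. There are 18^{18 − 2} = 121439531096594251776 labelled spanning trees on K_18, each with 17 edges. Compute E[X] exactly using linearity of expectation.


K_18 has 18^{18 − 2} = 121439531096594251776 labelled spanning trees.
For each such spanning tree H, let X_H = 1 if all 17 edges of H are present in G. Then P[X_H = 1] = p^{17} = (5/18)^{17} = 762939453125/2185911559738696531968.
By linearity of expectation: E[X] = Σ_H E[X_H] = 121439531096594251776 · p^{17} = 121439531096594251776 · 762939453125/2185911559738696531968 = 762939453125/18.
Numerically: E[X] ≈ 4.23855e+10.

E[X] = 121439531096594251776 · (5/18)^{17} = 762939453125/18 ≈ 4.23855e+10.


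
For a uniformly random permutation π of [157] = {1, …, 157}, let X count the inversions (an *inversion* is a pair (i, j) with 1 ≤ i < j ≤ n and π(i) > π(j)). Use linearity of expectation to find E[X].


Write X = Σ X_I over the C(157, 2) = 12246 pairs i < j, with X_I the indicator of one inversion.
There are 12246 indicators.
For each fixed pair i < j, the values π(i) and π(j) are two distinct elements of {1, …, 157} in uniformly random order; by symmetry P[π(i) > π(j)] = 1/2.
By linearity: E[X] = 12246 · (1/2) = C(157, 2) · (1/2) = 12246/2 = 6123 ≈ 6123.000.

E[X] = 6123 = 6123.000.


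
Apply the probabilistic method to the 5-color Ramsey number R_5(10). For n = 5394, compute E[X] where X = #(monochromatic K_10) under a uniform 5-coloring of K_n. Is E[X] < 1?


E[X] = C(5394, 10) · 5^{1 − 45} = 5697982524930156243149785372878 · 5^{−44} = 5697982524930156243149785372878/5684341886080801486968994140625.
As a reduced fraction: E[X] = 5697982524930156243149785372878/5684341886080801486968994140625 ≈ 1.002.
Is E[X] < 1? NO.
Since E[X] ≥ 1, the first-moment bound is inconclusive at n = 5394; it does NOT by itself certify R_5(10) > 5394.

E[X] = 5697982524930156243149785372878/5684341886080801486968994140625 ≈ 1.002; E[X] ≥ 1; first-moment method inconclusive here.


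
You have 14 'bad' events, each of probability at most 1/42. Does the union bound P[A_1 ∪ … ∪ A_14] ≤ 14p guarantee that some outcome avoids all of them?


Union bound: P[∪_{i=1}^{14} A_i] ≤ Σ_i P[A_i] ≤ 14·p = 14·(1/42) = 1/3.
Numerically: 1/3 ≈ 0.333.
Is 1/3 < 1? YES.
Since P[∪ A_i] ≤ 1/3 < 1, the complement has P[∩ A_i^c] ≥ 1 − 1/3 = 2/3 > 0, so some outcome avoids every A_i.

14·p = 1/3 ≈ 0.333; existence CERTIFIED by the union bound.


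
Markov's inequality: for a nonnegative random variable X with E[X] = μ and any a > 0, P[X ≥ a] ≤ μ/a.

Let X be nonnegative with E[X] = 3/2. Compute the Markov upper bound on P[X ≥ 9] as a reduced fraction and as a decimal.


μ = E[X] = 3/2, a = 9.
Markov: P[X ≥ 9] ≤ μ/a = (3/2)/9 = 1/6.
Numerically: ≈ 0.16667.
(Since a = 9 > μ = 1.50000, the bound 1/6 is < 1 and informative.)

P[X ≥ 9] ≤ 1/6 ≈ 0.16667.


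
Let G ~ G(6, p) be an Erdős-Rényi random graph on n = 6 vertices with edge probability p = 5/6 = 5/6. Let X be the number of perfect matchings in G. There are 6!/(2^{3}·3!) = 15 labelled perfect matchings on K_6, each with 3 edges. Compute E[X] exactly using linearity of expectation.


K_6 has 6!/(2^{3}·3!) = 15 labelled perfect matchings.
For each such perfect matching H, let X_H = 1 if all 3 edges of H are present in G. Then P[X_H = 1] = p^{3} = (5/6)^{3} = 125/216.
By linearity of expectation: E[X] = Σ_H E[X_H] = 15 · p^{3} = 15 · 125/216 = 625/72.
Numerically: E[X] ≈ 8.6806.

E[X] = 15 · (5/6)^{3} = 625/72 ≈ 8.6806.


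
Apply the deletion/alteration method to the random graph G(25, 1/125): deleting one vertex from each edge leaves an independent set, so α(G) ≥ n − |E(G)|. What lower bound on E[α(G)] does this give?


E[|E(G)|] = C(25, 2)·p = 300 · (1/125) = 12/5.
E[α(G)] ≥ n − E[|E(G)|] = 25 − 12/5 = 113/5.
Numerically: ≈ 22.600.
(This is only a lower bound; the true E[α(G)] may be larger.)

E[α(G)] ≥ 113/5 ≈ 22.600.


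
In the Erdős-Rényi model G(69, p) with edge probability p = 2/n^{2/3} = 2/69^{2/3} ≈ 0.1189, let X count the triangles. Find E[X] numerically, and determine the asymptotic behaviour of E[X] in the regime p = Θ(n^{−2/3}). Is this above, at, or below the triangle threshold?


Number of potential triangles: C(69, 3) = 52394.
Each occurs with probability p³ ≈ (0.1189)³ ≈ 1.680319e-03.
By linearity: E[X] = C(69, 3)·p³ ≈ 52394 · 1.680319e-03 ≈ 88.0386.
Since α = 2/3 < 1, p = c/n^{2/3} ≫ 1/n is above the triangle threshold p ~ 1/n. Asymptotically E[X] ~ (c³/6)·n^{3(1−α)} = (2³/6)·n^{1} → ∞; triangles are abundant w.h.p.

E[X] ≈ 88.0386; in regime p = Θ(1/n^{2/3}) E[X] diverges (above the triangle threshold p ~ 1/n).


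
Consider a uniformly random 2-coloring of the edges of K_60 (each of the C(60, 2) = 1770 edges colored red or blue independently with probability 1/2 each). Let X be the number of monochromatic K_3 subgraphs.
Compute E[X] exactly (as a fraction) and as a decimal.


Let X = Σ_S X_S over the C(60, 3) = 34220 subsets S of size 3, where X_S = 1 if the K_3 on S is monochromatic.
For a fixed S, the K_3 on S has C(3, 2) = 3 edges. P[all 3 edges red] = (1/2)^3, and likewise for blue, so P[monochromatic] = 2·(1/2)^3 = 2^{1 − 3} = 1/4.
By linearity of expectation: E[X] = C(60, 3) · 2^{1 − 3} = 34220 · 1/4 = 8555.
Numerically: E[X] ≈ 8555.000.

E[X] = C(60,3)·2^(1−C(3,2)) = 8555 ≈ 8555.000.


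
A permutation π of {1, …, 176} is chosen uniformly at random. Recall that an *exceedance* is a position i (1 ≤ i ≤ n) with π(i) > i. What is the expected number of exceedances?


Write X = Σ_{i=1}^{176} X_i, where X_i = 1_{π(i) > i}.
For each fixed i, π(i) is uniform over {1, …, 176} (marginal of a uniform permutation), so P[π(i) > i] = (n − i)/n. Summing: Σ_{i=1}^{176} (n − i)/n = (0 + 1 + … + 175)/176 = 176(176 − 1)/(2·176) = (176 − 1)/2.
Hence E[X] = Σ_{i=1}^{176} (176 − i)/176 = 175/2 ≈ 87.500.

E[X] = 175/2 = 87.500.


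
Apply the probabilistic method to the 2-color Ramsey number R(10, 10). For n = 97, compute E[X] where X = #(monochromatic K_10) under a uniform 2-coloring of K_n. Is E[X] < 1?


E[X] = C(97, 10) · 2^{1 − 45} = 12576469727536 · 2^{−44} = 12576469727536/17592186044416.
As a reduced fraction: E[X] = 786029357971/1099511627776 ≈ 0.7149.
Is E[X] < 1? YES.
Since E[X] < 1, there exists a 2-coloring of K_{97} with no monochromatic K_10; hence R(10, 10) > 97.

E[X] = 786029357971/1099511627776 ≈ 0.7149; E[X] < 1, so R(10, 10) > 97.


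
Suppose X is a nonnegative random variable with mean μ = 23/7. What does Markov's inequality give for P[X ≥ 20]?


μ = E[X] = 23/7, a = 20.
Markov: P[X ≥ 20] ≤ μ/a = (23/7)/20 = 23/140.
Numerically: ≈ 0.164286.
(Since a = 20 > μ = 3.285714, the bound 23/140 is < 1 and informative.)

P[X ≥ 20] ≤ 23/140 ≈ 0.164286.


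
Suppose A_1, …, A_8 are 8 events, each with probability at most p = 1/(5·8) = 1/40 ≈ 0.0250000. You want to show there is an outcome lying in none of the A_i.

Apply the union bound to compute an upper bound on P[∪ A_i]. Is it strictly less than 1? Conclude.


Union bound: P[∪_{i=1}^{8} A_i] ≤ Σ_i P[A_i] ≤ 8·p = 8·(1/40) = 1/5.
Numerically: 1/5 ≈ 0.2000000.
Is 1/5 < 1? YES.
Since P[∪ A_i] ≤ 1/5 < 1, the complement has P[∩ A_i^c] ≥ 1 − 1/5 = 4/5 > 0, so some outcome avoids every A_i.

8·p = 1/5 ≈ 0.2000000; existence CERTIFIED by the union bound.


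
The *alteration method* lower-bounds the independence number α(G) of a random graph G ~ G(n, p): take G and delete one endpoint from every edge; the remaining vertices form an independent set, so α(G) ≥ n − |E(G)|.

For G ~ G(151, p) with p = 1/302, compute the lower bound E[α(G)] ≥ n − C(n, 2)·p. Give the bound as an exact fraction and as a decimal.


E[|E(G)|] = C(151, 2)·p = 11325 · (1/302) = 75/2.
E[α(G)] ≥ n − E[|E(G)|] = 151 − 75/2 = 227/2.
Numerically: ≈ 113.50000.
(This is only a lower bound; the true E[α(G)] may be larger.)

E[α(G)] ≥ 227/2 ≈ 113.50000.


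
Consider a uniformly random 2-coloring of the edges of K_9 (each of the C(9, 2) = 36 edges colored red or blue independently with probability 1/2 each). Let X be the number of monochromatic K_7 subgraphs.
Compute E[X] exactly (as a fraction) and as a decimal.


Let X = Σ_S X_S over the C(9, 7) = 36 subsets S of size 7, where X_S = 1 if the K_7 on S is monochromatic.
For a fixed S, the K_7 on S has C(7, 2) = 21 edges. P[all 21 edges red] = (1/2)^21, and likewise for blue, so P[monochromatic] = 2·(1/2)^21 = 2^{1 − 21} = 1/1048576.
By linearity of expectation: E[X] = C(9, 7) · 2^{1 − 21} = 36 · 1/1048576 = 9/262144.
Numerically: E[X] ≈ 0.000.

E[X] = C(9,7)·2^(1−C(7,2)) = 9/262144 ≈ 0.000.


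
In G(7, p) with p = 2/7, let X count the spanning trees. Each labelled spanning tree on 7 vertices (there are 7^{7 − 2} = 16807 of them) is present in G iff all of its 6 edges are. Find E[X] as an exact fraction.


K_7 has 7^{7 − 2} = 16807 labelled spanning trees.
For each such spanning tree H, let X_H = 1 if all 6 edges of H are present in G. Then P[X_H = 1] = p^{6} = (2/7)^{6} = 64/117649.
By linearity: E[X] = Σ_H E[X_H] = 16807 · p^{6} = 16807 · 64/117649 = 64/7.
Numerically: E[X] ≈ 9.14.

E[X] = 16807 · (2/7)^{6} = 64/7 ≈ 9.14.


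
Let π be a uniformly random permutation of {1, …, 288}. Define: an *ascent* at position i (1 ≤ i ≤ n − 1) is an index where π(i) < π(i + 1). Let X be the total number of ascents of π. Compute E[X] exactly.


Write X = Σ X_I over i = 1, …, 287, with X_I the indicator of one ascent.
There are 287 indicators.
For each fixed i, the pair (π(i), π(i+1)) is a uniformly random ordered pair of distinct values from {1, …, 288}; by symmetry P[π(i) < π(i+1)] = 1/2.
By linearity: E[X] = 287 · (1/2) = (288 − 1) · (1/2) = 287/2 ≈ 143.5000.

E[X] = 287/2 = 143.5000.


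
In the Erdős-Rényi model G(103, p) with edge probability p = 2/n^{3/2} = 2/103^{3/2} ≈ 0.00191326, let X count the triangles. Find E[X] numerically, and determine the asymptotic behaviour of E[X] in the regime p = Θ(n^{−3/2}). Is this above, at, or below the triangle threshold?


Number of potential triangles: C(103, 3) = 176851.
Each occurs with probability p³ ≈ (0.00191326)³ ≈ 7.00361841e-09.
By linearity: E[X] = C(103, 3)·p³ ≈ 176851 · 7.00361841e-09 ≈ 0.001239.
Since α = 3/2 > 1, p = c/n^{3/2} = o(1/n) is below the triangle threshold p ~ 1/n. Asymptotically E[X] ~ (c³/6)·n^{3(1−α)} = (2³/6)·n^{-1.5} → 0, so by Markov's inequality G has no triangles w.h.p.

E[X] ≈ 0.001239; in regime p = Θ(1/n^{3/2}) E[X] tends to 0 (below the triangle threshold p ~ 1/n).


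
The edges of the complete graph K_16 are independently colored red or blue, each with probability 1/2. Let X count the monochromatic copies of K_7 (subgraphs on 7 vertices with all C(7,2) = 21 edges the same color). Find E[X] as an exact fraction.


Let X = Σ_S X_S over the C(16, 7) = 11440 subsets S of size 7, where X_S = 1 if the K_7 on S is monochromatic.
For a fixed S, the K_7 on S has C(7, 2) = 21 edges. P[all 21 edges red] = (1/2)^21, and likewise for blue, so P[monochromatic] = 2·(1/2)^21 = 2^{1 − 21} = 1/1048576.
By linearity of expectation: E[X] = C(16, 7) · 2^{1 − 21} = 11440 · 1/1048576 = 715/65536.
Numerically: E[X] ≈ 0.010910.

E[X] = C(16,7)·2^(1−C(7,2)) = 715/65536 ≈ 0.010910.


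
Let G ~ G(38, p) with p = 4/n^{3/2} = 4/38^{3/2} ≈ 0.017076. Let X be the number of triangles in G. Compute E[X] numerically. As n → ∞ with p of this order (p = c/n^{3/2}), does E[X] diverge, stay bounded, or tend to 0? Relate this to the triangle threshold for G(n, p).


Number of potential triangles: C(38, 3) = 8436.
Each occurs with probability p³ ≈ (0.017076)³ ≈ 4.9791337e-06.
By linearity: E[X] = C(38, 3)·p³ ≈ 8436 · 4.9791337e-06 ≈ 0.04200.
Since α = 3/2 > 1, p = c/n^{3/2} = o(1/n) is below the triangle threshold p ~ 1/n. Asymptotically E[X] ~ (c³/6)·n^{3(1−α)} = (4³/6)·n^{-1.5} → 0, so by Markov's inequality G has no triangles w.h.p.

E[X] ≈ 0.04200; in regime p = Θ(1/n^{3/2}) E[X] tends to 0 (below the triangle threshold p ~ 1/n).
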